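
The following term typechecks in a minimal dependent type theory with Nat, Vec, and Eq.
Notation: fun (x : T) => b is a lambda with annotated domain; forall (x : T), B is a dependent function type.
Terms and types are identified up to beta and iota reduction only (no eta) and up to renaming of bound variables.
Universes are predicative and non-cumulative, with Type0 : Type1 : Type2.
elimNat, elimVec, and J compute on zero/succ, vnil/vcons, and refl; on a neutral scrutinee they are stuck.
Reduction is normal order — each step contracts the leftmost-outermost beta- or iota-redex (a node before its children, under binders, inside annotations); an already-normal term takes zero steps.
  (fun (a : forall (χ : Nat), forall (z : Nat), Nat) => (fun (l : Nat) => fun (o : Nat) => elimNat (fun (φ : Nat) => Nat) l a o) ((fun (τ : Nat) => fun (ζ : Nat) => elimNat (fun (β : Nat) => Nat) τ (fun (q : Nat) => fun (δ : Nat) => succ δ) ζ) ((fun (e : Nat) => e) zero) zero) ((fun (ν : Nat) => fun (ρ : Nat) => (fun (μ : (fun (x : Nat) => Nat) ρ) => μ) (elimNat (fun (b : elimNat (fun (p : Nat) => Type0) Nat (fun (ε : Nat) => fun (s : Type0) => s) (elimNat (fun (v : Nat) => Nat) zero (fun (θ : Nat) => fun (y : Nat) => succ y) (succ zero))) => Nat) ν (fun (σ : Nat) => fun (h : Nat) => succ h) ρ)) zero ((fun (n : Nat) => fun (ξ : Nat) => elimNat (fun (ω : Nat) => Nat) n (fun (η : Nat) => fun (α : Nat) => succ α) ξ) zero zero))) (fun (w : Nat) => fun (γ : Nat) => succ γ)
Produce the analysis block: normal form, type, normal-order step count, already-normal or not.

reduced normal form:
  zero
type:
  Nat
normal-order step count: 23
term was already normal: no
first contracted redex: a beta-redex


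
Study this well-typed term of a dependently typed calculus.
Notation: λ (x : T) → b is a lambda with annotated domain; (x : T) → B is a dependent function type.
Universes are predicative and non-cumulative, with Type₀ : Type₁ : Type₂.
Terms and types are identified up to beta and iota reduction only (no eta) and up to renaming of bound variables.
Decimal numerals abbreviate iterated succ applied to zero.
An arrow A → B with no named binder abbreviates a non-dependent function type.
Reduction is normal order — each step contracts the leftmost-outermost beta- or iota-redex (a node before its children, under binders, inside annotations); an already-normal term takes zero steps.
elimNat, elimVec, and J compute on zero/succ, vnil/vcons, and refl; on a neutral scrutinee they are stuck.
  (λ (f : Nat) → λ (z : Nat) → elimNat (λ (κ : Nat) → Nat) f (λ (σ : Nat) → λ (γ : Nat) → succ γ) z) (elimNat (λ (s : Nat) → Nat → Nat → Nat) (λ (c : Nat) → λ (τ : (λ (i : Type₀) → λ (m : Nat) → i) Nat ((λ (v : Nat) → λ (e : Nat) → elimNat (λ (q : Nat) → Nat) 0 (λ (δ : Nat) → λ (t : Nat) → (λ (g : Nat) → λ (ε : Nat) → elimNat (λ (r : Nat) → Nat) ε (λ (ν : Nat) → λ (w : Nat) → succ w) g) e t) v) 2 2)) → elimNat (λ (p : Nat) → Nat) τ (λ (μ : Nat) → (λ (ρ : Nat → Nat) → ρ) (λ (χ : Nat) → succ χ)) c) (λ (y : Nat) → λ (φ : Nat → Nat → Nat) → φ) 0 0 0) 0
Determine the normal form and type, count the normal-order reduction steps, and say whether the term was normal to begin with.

normal form:
  0
type:
  Nat
steps to reach normal form (normal order): 7
started in normal form: no
first redex: a beta-redex


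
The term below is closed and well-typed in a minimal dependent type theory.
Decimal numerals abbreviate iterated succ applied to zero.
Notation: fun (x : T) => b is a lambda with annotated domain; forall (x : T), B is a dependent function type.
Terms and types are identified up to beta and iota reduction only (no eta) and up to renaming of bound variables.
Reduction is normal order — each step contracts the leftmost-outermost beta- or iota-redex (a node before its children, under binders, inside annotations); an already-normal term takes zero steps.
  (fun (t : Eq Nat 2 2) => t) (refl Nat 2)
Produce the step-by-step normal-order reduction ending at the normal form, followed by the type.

normal-order reduction:
  (fun (t : Eq Nat 2 2) => t) (refl Nat 2)
  ~> refl Nat 2
type:
  Eq Nat 2 2


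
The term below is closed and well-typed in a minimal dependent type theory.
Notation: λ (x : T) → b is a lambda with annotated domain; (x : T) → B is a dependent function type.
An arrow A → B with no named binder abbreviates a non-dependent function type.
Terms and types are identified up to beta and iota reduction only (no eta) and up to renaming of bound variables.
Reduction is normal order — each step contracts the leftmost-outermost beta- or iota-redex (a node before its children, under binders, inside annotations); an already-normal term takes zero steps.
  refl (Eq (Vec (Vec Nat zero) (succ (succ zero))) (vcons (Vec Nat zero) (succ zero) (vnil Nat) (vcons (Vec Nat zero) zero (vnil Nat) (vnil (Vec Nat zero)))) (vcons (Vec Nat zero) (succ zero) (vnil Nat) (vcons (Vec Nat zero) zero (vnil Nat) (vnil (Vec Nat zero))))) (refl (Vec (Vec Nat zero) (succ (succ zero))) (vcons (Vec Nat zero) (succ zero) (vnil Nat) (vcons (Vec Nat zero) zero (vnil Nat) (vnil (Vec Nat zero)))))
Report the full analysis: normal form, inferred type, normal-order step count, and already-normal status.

reduced normal form:
  refl (Eq (Vec (Vec Nat zero) (succ (succ zero))) (vcons (Vec Nat zero) (succ zero) (vnil Nat) (vcons (Vec Nat zero) zero (vnil Nat) (vnil (Vec Nat zero)))) (vcons (Vec Nat zero) (succ zero) (vnil Nat) (vcons (Vec Nat zero) zero (vnil Nat) (vnil (Vec Nat zero))))) (refl (Vec (Vec Nat zero) (succ (succ zero))) (vcons (Vec Nat zero) (succ zero) (vnil Nat) (vcons (Vec Nat zero) zero (vnil Nat) (vnil (Vec Nat zero)))))
the term's type:
  Eq (Eq (Vec (Vec Nat zero) (succ (succ zero))) (vcons (Vec Nat zero) (succ zero) (vnil Nat) (vcons (Vec Nat zero) zero (vnil Nat) (vnil (Vec Nat zero)))) (vcons (Vec Nat zero) (succ zero) (vnil Nat) (vcons (Vec Nat zero) zero (vnil Nat) (vnil (Vec Nat zero))))) (refl (Vec (Vec Nat zero) (succ (succ zero))) (vcons (Vec Nat zero) (succ zero) (vnil Nat) (vcons (Vec Nat zero) zero (vnil Nat) (vnil (Vec Nat zero))))) (refl (Vec (Vec Nat zero) (succ (succ zero))) (vcons (Vec Nat zero) (succ zero) (vnil Nat) (vcons (Vec Nat zero) zero (vnil Nat) (vnil (Vec Nat zero)))))
reduction steps (normal order): 0
already normal: yes


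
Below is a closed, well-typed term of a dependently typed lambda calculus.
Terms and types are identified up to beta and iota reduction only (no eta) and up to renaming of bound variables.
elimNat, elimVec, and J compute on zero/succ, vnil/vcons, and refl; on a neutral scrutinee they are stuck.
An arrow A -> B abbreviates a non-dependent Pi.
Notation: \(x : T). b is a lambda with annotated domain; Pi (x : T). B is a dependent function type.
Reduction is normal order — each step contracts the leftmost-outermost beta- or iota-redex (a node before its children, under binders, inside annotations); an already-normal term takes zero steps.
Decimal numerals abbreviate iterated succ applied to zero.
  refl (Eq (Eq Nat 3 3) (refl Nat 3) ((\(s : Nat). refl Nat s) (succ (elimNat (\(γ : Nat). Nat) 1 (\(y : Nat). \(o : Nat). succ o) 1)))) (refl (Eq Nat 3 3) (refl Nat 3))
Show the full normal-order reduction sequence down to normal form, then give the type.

normal-order reduction:
  refl (Eq (Eq Nat 3 3) (refl Nat 3) ((\(s : Nat). refl Nat s) (succ (elimNat (\(γ : Nat). Nat) 1 (\(y : Nat). \(o : Nat). succ o) 1)))) (refl (Eq Nat 3 3) (refl Nat 3))
  ~> refl (Eq (Eq Nat 3 3) (refl Nat 3) (refl Nat (succ (elimNat (\(s : Nat). Nat) 1 (\(γ : Nat). \(y : Nat). succ y) 1)))) (refl (Eq Nat 3 3) (refl Nat 3))
  ~> refl (Eq (Eq Nat 3 3) (refl Nat 3) (refl Nat (succ ((\(s : Nat). \(γ : Nat). succ γ) 0 (elimNat (\(y : Nat). Nat) 1 (\(o : Nat). \(η : Nat). succ η) 0))))) (refl (Eq Nat 3 3) (refl Nat 3))
  ~> refl (Eq (Eq Nat 3 3) (refl Nat 3) (refl Nat (succ ((\(s : Nat). succ s) (elimNat (\(γ : Nat). Nat) 1 (\(y : Nat). \(o : Nat). succ o) 0))))) (refl (Eq Nat 3 3) (refl Nat 3))
  ~> refl (Eq (Eq Nat 3 3) (refl Nat 3) (refl Nat (succ (succ (elimNat (\(s : Nat). Nat) 1 (\(γ : Nat). \(y : Nat). succ y) 0))))) (refl (Eq Nat 3 3) (refl Nat 3))
  ~> refl (Eq (Eq Nat 3 3) (refl Nat 3) (refl Nat 3)) (refl (Eq Nat 3 3) (refl Nat 3))
type:
  Eq (Eq (Eq Nat 3 3) (refl Nat 3) (refl Nat 3)) (refl (Eq Nat 3 3) (refl Nat 3)) (refl (Eq Nat 3 3) (refl Nat 3))


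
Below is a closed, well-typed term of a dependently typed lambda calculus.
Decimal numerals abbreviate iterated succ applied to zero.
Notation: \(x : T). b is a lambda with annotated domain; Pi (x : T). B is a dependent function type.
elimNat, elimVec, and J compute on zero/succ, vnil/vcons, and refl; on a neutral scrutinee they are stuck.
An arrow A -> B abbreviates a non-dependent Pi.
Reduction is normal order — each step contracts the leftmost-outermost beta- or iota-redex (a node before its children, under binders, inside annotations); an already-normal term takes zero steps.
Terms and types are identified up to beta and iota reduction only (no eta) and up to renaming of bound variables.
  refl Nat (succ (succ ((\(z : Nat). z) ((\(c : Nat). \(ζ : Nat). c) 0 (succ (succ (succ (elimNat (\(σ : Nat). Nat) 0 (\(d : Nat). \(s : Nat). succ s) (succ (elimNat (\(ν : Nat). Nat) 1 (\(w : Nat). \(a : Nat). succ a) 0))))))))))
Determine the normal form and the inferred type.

resulting normal form:
  refl Nat 2
the term's type:
  Eq Nat 2 2
observation: normalization takes exactly 3 steps under the normal-order strategy.


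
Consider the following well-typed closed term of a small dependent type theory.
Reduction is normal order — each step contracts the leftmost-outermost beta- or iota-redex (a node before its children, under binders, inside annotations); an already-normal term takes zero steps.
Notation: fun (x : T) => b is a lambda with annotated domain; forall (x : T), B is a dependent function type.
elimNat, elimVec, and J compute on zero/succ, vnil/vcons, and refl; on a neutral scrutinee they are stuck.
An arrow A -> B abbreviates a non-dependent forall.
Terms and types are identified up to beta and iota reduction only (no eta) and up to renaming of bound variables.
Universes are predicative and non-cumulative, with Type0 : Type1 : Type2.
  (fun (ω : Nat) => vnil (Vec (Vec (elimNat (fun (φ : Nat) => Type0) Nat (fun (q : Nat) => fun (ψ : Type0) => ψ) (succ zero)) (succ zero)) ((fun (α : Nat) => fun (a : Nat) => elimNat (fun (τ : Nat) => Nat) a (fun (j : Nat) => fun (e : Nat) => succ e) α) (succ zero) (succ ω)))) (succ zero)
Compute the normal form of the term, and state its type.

resulting normal form:
  vnil (Vec (Vec Nat (succ zero)) (succ (succ (succ zero))))
type:
  Vec (Vec (Vec Nat (succ zero)) (succ (succ (succ zero)))) zero
observation: the term reaches its normal form after 11 normal-order steps.


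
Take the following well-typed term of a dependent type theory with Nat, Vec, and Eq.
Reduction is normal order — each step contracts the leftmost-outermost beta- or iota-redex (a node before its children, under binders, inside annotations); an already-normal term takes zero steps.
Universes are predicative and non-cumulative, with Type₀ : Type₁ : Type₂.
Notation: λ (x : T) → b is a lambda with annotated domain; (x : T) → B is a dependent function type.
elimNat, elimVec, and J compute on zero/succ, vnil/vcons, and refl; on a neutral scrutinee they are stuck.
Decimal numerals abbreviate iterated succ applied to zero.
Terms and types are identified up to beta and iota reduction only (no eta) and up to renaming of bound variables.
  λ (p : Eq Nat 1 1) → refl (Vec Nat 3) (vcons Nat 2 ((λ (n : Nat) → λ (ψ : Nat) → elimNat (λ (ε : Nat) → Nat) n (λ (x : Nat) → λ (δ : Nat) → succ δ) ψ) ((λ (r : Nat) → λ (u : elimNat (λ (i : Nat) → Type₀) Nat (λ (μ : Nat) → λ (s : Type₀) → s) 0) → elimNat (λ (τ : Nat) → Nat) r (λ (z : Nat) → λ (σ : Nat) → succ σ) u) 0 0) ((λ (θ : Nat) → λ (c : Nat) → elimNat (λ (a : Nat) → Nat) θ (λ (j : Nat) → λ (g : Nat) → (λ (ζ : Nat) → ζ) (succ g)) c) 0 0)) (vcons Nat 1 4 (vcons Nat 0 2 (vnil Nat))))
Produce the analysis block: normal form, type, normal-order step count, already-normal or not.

normal form:
  λ (p : Eq Nat 1 1) → refl (Vec Nat 3) (vcons Nat 2 0 (vcons Nat 1 4 (vcons Nat 0 2 (vnil Nat))))
the term's type:
  (p : Eq Nat 1 1) → Eq (Vec Nat 3) (vcons Nat 2 0 (vcons Nat 1 4 (vcons Nat 0 2 (vnil Nat)))) (vcons Nat 2 0 (vcons Nat 1 4 (vcons Nat 0 2 (vnil Nat))))
normal-order step count: 9
term was already normal: no
first contracted redex: a beta-redex


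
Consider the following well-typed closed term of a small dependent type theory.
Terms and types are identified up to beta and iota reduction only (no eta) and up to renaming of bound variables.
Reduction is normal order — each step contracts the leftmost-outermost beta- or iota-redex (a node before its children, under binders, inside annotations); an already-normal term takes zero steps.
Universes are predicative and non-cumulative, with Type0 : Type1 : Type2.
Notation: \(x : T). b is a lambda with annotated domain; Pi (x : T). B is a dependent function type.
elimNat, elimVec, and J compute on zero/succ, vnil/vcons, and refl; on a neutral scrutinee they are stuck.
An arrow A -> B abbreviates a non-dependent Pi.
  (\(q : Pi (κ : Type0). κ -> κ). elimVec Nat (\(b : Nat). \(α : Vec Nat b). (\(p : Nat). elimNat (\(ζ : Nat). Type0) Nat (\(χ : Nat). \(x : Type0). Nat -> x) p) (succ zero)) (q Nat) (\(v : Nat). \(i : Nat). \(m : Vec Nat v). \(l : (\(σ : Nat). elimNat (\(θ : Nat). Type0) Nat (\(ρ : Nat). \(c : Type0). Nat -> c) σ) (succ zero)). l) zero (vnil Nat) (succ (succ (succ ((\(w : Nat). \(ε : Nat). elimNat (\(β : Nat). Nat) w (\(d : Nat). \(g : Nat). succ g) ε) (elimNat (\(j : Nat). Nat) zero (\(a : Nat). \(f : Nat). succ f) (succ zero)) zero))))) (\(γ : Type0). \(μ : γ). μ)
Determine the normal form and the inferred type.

resulting normal form:
  succ (succ (succ (succ zero)))
type:
  Nat
observation: the first redex contracted is a beta-redex; the normal form is reached in 11 normal-order steps.


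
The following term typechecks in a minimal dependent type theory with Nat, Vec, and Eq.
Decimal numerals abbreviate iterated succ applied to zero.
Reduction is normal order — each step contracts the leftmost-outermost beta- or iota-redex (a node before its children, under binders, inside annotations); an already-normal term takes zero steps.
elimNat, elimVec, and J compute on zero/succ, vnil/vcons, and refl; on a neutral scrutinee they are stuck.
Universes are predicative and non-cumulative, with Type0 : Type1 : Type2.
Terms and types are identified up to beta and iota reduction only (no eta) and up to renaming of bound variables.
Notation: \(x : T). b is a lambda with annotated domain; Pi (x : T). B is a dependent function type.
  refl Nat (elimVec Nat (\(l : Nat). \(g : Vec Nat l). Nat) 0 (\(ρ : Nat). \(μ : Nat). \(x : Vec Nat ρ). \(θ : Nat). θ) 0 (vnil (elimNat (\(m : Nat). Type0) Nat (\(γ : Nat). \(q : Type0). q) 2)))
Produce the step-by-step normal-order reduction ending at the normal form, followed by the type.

normal-order reduction:
  refl Nat (elimVec Nat (\(l : Nat). \(g : Vec Nat l). Nat) 0 (\(ρ : Nat). \(μ : Nat). \(x : Vec Nat ρ). \(θ : Nat). θ) 0 (vnil (elimNat (\(m : Nat). Type0) Nat (\(γ : Nat). \(q : Type0). q) 2)))
  ~> refl Nat 0
inferred type:
  Eq Nat 0 0


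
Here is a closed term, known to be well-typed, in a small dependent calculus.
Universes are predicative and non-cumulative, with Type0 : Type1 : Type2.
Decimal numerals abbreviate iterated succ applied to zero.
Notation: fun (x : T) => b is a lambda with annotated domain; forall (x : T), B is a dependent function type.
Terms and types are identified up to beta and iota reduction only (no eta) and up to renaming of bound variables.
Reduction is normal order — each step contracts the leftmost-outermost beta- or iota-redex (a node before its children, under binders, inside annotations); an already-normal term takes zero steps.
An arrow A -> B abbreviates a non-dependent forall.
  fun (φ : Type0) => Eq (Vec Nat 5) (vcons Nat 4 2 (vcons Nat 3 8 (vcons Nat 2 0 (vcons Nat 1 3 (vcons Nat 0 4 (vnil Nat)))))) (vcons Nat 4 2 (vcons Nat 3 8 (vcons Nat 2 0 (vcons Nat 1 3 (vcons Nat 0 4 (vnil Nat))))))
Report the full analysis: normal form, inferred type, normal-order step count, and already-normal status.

normal form:
  fun (φ : Type0) => Eq (Vec Nat 5) (vcons Nat 4 2 (vcons Nat 3 8 (vcons Nat 2 0 (vcons Nat 1 3 (vcons Nat 0 4 (vnil Nat)))))) (vcons Nat 4 2 (vcons Nat 3 8 (vcons Nat 2 0 (vcons Nat 1 3 (vcons Nat 0 4 (vnil Nat))))))
type:
  Type0 -> Type0
normal-order step count: 0
started in normal form: yes


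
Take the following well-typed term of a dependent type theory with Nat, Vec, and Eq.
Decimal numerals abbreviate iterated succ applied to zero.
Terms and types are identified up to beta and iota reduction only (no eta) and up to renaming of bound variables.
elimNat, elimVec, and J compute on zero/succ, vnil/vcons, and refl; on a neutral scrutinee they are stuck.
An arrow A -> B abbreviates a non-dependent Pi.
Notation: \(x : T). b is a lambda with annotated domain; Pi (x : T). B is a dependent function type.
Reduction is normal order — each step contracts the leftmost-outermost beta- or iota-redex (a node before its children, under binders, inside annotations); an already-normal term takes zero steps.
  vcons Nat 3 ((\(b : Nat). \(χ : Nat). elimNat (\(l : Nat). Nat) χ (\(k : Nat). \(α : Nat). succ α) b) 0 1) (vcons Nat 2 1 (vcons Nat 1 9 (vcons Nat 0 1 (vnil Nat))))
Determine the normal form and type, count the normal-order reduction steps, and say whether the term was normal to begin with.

reduced normal form:
  vcons Nat 3 1 (vcons Nat 2 1 (vcons Nat 1 9 (vcons Nat 0 1 (vnil Nat))))
the term's type:
  Vec Nat 4
reduction steps (normal order): 3
already normal: no
first redex: a beta-redex


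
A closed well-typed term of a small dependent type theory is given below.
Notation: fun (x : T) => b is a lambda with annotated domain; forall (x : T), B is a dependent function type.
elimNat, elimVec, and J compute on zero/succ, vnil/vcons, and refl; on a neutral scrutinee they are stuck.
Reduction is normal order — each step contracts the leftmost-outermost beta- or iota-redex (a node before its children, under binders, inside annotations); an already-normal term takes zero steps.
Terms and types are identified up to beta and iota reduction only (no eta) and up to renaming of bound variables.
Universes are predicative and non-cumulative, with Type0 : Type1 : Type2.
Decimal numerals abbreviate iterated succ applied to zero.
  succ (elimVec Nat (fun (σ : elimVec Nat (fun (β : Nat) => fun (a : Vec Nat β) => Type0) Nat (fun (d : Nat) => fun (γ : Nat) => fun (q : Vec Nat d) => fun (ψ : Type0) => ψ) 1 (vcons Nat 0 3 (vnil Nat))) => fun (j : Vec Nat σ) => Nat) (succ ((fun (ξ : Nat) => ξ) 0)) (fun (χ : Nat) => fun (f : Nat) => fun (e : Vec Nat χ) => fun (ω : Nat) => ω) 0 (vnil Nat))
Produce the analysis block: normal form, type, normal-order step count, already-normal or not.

reduced normal form:
  2
type:
  Nat
normal-order step count: 2
started in normal form: no
first contracted redex: an elimVec iota-redex


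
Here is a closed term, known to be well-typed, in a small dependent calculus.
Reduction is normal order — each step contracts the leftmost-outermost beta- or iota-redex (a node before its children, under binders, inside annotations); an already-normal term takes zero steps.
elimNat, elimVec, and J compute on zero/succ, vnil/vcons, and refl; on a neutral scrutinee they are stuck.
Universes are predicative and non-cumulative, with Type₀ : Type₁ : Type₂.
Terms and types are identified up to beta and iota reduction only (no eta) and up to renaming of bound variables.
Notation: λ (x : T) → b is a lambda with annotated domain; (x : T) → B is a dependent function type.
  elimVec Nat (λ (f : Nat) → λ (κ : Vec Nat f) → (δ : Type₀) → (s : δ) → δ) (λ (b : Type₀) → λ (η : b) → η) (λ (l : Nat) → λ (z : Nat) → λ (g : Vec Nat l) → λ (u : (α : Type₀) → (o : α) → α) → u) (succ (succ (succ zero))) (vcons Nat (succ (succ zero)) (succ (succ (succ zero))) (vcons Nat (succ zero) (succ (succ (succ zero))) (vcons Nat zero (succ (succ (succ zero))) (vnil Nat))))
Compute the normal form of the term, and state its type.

reduced normal form:
  λ (f : Type₀) → λ (κ : f) → κ
type:
  (f : Type₀) → (κ : f) → f
observation: the leftmost-outermost redex is an elimVec iota-redex, and normalization takes 16 steps.


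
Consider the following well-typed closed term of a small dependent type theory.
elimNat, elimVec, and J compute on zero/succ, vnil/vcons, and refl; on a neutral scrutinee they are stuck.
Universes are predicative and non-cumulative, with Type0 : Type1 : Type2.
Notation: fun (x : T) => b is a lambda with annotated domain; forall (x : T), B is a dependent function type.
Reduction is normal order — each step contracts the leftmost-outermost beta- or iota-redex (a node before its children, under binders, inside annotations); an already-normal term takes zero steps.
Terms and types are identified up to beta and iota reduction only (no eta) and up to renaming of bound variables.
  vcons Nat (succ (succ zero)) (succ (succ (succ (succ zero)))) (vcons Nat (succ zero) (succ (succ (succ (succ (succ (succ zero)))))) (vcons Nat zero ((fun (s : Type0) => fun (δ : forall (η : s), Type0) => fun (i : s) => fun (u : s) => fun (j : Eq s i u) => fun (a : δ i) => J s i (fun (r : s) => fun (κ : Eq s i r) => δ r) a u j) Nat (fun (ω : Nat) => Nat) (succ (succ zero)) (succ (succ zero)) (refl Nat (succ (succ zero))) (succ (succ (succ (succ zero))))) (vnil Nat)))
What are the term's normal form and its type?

normal form:
  vcons Nat (succ (succ zero)) (succ (succ (succ (succ zero)))) (vcons Nat (succ zero) (succ (succ (succ (succ (succ (succ zero)))))) (vcons Nat zero (succ (succ (succ (succ zero)))) (vnil Nat)))
type:
  Vec Nat (succ (succ (succ zero)))


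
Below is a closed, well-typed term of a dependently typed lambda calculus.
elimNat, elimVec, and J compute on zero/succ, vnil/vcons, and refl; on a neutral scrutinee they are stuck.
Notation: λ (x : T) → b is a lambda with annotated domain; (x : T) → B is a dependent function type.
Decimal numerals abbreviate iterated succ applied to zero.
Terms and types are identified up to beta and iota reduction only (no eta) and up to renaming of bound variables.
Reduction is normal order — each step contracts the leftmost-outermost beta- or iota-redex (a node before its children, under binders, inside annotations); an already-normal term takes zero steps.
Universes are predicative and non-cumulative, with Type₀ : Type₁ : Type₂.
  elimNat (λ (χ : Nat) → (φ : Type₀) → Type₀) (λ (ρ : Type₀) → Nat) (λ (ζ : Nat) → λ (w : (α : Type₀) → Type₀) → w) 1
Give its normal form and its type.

reduced normal form:
  λ (χ : Type₀) → Nat
inferred type:
  (χ : Type₀) → Type₀


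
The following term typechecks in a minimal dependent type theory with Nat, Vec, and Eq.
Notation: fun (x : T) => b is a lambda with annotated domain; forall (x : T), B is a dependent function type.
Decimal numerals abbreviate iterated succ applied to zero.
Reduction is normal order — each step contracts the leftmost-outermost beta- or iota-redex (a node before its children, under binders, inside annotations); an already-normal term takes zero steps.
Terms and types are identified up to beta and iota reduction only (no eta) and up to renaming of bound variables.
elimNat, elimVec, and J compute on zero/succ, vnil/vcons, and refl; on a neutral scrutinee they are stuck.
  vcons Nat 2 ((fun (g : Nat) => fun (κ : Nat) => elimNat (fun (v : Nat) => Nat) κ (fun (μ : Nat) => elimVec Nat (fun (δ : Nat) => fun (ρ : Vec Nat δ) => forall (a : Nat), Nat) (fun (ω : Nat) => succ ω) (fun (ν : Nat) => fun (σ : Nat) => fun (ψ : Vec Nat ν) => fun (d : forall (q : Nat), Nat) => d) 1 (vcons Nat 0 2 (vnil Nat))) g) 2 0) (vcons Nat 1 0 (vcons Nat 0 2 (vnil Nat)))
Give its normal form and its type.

normal form:
  vcons Nat 2 2 (vcons Nat 1 0 (vcons Nat 0 2 (vnil Nat)))
the term's type:
  Vec Nat 3


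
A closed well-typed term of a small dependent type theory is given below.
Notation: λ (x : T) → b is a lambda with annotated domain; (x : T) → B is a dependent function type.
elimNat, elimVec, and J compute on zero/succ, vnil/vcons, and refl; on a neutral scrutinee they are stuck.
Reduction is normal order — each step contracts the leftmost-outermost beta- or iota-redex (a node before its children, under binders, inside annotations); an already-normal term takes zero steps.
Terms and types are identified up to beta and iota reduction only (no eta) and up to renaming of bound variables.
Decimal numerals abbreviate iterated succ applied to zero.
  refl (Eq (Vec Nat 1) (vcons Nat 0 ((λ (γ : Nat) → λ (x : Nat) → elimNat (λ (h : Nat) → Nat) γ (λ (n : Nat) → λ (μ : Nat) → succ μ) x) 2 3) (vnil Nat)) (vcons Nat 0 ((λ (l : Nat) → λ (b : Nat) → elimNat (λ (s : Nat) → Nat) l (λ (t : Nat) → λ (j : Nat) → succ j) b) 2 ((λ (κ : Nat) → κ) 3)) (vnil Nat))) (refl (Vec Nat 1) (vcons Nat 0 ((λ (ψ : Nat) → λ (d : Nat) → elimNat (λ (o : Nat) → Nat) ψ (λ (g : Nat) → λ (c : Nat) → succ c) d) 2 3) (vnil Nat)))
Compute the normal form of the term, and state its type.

normal form:
  refl (Eq (Vec Nat 1) (vcons Nat 0 5 (vnil Nat)) (vcons Nat 0 5 (vnil Nat))) (refl (Vec Nat 1) (vcons Nat 0 5 (vnil Nat)))
type:
  Eq (Eq (Vec Nat 1) (vcons Nat 0 5 (vnil Nat)) (vcons Nat 0 5 (vnil Nat))) (refl (Vec Nat 1) (vcons Nat 0 5 (vnil Nat))) (refl (Vec Nat 1) (vcons Nat 0 5 (vnil Nat)))
observation: the first redex contracted is a beta-redex; the normal form is reached in 37 normal-order steps.


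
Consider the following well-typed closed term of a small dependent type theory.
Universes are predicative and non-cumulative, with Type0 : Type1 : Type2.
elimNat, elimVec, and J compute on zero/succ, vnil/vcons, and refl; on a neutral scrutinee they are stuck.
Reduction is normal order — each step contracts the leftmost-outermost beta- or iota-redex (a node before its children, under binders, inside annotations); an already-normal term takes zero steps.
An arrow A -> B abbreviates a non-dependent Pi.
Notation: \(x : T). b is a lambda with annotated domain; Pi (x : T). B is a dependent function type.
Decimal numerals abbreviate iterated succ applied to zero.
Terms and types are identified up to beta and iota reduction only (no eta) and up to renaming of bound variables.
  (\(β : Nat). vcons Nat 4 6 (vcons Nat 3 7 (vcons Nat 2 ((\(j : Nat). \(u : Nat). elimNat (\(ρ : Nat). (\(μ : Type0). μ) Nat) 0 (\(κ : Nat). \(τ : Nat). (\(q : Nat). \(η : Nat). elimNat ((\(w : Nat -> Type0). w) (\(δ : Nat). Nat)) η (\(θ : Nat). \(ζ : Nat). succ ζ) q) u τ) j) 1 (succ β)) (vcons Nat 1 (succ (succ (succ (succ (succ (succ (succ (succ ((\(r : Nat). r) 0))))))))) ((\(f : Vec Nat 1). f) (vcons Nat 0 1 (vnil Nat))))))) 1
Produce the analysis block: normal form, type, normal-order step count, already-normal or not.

normal form:
  vcons Nat 4 6 (vcons Nat 3 7 (vcons Nat 2 2 (vcons Nat 1 8 (vcons Nat 0 1 (vnil Nat)))))
inferred type:
  Vec Nat 5
steps to reach normal form (normal order): 18
started in normal form: no
first contracted redex: a beta-redex


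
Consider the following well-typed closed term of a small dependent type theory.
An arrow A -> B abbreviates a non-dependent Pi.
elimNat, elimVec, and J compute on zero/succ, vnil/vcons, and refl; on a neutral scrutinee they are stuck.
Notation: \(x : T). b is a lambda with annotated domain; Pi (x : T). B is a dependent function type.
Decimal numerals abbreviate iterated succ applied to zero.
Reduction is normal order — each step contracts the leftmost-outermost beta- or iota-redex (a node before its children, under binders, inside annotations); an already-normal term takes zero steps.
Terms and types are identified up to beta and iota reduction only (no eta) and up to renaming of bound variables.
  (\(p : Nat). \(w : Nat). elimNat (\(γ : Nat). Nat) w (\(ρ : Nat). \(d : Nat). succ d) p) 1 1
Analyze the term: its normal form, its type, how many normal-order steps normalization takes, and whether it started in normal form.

reduced normal form:
  2
inferred type:
  Nat
normal-order step count: 6
started in normal form: no
first contracted redex: a beta-redex


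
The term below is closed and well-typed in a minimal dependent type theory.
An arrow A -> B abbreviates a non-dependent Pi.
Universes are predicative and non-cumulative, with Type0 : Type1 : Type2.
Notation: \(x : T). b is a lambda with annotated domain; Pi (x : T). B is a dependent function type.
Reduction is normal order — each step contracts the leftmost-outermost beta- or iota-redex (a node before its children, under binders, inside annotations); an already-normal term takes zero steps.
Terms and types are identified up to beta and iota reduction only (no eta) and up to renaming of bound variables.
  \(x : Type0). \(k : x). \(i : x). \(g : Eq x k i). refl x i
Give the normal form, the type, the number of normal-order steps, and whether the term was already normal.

reduced normal form:
  \(x : Type0). \(k : x). \(i : x). \(g : Eq x k i). refl x i
inferred type:
  Pi (x : Type0). Pi (k : x). Pi (i : x). Eq x k i -> Eq x i i
normal-order step count: 0
already normal: yes


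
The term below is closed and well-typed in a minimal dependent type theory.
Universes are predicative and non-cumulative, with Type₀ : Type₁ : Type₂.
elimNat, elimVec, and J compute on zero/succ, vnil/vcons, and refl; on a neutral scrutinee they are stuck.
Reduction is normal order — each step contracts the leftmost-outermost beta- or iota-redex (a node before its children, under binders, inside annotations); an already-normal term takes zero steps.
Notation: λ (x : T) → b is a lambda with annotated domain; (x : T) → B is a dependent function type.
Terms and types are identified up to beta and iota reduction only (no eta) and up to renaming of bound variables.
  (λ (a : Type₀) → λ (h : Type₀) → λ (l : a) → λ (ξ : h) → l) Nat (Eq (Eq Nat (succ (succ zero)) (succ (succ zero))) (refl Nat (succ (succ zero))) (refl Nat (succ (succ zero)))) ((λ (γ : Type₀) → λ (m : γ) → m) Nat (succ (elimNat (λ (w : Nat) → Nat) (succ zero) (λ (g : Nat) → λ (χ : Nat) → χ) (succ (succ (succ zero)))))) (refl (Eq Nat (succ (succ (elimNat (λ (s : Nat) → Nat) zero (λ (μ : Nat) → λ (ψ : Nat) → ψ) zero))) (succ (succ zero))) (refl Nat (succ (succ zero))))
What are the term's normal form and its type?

reduced normal form:
  succ (succ zero)
type:
  Nat
observation: contracting a beta-redex first, the term normalizes in 16 steps.


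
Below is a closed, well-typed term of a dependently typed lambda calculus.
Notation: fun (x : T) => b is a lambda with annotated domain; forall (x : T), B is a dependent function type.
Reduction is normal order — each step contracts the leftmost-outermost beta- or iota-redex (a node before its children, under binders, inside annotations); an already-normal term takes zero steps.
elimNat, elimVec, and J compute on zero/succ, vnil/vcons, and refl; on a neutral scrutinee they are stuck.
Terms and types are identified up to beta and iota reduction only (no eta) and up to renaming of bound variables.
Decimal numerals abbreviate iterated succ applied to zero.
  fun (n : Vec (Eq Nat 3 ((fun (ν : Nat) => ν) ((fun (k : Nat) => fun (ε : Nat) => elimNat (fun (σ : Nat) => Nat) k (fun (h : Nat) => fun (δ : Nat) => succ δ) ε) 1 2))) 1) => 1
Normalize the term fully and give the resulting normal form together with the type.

resulting normal form:
  fun (n : Vec (Eq Nat 3 3) 1) => 1
inferred type:
  forall (n : Vec (Eq Nat 3 3) 1), Nat


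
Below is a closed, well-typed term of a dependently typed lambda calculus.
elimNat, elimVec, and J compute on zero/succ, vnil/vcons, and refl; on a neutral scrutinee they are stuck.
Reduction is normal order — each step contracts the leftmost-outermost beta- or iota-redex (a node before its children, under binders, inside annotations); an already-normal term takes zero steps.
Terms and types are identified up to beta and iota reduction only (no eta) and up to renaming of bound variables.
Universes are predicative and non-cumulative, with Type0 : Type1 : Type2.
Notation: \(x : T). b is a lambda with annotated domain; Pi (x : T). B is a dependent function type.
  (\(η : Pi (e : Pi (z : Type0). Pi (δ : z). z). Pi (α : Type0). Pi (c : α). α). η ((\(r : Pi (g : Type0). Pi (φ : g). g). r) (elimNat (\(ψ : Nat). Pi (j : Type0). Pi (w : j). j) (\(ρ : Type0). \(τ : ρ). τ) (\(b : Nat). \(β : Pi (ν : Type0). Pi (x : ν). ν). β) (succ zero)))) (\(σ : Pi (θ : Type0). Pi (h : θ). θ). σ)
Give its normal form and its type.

normal form:
  \(η : Type0). \(e : η). e
the term's type:
  Pi (η : Type0). Pi (e : η). η


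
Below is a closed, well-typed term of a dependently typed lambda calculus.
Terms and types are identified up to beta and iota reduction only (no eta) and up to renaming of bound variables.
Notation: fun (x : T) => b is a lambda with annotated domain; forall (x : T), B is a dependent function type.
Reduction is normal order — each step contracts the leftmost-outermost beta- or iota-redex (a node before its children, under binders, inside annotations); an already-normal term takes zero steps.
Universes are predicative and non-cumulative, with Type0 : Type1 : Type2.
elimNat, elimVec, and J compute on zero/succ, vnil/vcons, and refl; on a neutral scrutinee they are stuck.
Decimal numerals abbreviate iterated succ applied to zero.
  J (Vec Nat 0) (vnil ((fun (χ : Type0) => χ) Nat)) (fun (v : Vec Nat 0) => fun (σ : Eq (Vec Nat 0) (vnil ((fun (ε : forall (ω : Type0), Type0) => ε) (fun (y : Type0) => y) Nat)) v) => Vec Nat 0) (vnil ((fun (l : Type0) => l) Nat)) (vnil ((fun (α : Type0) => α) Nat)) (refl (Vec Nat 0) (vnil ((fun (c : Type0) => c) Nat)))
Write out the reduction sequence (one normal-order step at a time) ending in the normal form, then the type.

normal-order reduction:
  J (Vec Nat 0) (vnil ((fun (χ : Type0) => χ) Nat)) (fun (v : Vec Nat 0) => fun (σ : Eq (Vec Nat 0) (vnil ((fun (ε : forall (ω : Type0), Type0) => ε) (fun (y : Type0) => y) Nat)) v) => Vec Nat 0) (vnil ((fun (l : Type0) => l) Nat)) (vnil ((fun (α : Type0) => α) Nat)) (refl (Vec Nat 0) (vnil ((fun (c : Type0) => c) Nat)))
  ~> vnil ((fun (χ : Type0) => χ) Nat)
  ~> vnil Nat
the term's type:
  Vec Nat 0


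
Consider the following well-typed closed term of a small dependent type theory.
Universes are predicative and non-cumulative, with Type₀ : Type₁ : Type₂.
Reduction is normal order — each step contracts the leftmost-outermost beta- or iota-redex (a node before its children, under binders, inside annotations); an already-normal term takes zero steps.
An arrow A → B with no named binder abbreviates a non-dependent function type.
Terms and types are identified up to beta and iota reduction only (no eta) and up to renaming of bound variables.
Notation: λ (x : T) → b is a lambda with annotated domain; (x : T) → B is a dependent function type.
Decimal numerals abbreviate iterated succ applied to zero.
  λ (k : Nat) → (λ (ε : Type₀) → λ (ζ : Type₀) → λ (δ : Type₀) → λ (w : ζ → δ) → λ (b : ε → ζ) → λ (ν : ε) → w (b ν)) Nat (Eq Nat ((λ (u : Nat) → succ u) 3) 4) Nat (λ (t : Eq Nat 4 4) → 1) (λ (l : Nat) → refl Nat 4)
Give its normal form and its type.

normal form:
  λ (k : Nat) → λ (ε : Nat) → 1
inferred type:
  Nat → Nat → Nat
observation: contracting a beta-redex first, the term normalizes in 6 steps.


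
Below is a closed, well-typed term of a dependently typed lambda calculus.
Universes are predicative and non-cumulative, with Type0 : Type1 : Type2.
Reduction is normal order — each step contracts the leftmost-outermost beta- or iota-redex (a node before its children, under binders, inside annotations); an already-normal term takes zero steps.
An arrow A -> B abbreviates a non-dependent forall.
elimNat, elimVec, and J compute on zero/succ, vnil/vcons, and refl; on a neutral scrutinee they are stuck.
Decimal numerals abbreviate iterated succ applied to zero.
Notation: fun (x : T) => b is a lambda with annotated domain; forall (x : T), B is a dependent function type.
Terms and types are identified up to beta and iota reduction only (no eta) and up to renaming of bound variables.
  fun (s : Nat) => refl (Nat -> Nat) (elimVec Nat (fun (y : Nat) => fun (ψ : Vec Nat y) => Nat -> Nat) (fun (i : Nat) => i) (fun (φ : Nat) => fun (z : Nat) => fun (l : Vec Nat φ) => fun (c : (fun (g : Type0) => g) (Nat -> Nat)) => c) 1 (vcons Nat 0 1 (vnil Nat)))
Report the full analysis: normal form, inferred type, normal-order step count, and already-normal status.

resulting normal form:
  fun (s : Nat) => refl (Nat -> Nat) (fun (y : Nat) => y)
the term's type:
  Nat -> Eq (Nat -> Nat) (fun (s : Nat) => s) (fun (y : Nat) => y)
normal-order step count: 6
started in normal form: no
first redex: an elimVec iota-redex


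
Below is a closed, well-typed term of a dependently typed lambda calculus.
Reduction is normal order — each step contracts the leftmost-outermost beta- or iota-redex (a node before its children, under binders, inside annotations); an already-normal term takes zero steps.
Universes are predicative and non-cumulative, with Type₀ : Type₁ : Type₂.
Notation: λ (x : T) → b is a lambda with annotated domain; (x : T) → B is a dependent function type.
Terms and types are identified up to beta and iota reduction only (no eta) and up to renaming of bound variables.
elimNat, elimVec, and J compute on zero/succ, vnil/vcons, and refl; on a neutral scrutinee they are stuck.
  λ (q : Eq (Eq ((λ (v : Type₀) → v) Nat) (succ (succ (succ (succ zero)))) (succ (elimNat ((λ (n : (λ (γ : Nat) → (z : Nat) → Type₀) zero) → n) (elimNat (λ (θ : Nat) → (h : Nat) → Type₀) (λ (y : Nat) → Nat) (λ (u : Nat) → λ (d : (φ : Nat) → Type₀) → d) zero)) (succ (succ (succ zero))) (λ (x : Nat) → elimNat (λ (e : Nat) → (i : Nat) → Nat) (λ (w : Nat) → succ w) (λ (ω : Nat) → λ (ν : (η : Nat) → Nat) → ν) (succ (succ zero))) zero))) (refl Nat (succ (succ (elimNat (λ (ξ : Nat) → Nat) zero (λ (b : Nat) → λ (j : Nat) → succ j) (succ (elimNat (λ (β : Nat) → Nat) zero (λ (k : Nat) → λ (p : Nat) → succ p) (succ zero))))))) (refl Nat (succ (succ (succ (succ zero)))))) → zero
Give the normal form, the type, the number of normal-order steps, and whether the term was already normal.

normal form:
  λ (q : Eq (Eq Nat (succ (succ (succ (succ zero)))) (succ (succ (succ (succ zero))))) (refl Nat (succ (succ (succ (succ zero))))) (refl Nat (succ (succ (succ (succ zero)))))) → zero
inferred type:
  (q : Eq (Eq Nat (succ (succ (succ (succ zero)))) (succ (succ (succ (succ zero))))) (refl Nat (succ (succ (succ (succ zero))))) (refl Nat (succ (succ (succ (succ zero)))))) → Nat
normal-order step count: 13
started in normal form: no
first contracted redex: a beta-redex


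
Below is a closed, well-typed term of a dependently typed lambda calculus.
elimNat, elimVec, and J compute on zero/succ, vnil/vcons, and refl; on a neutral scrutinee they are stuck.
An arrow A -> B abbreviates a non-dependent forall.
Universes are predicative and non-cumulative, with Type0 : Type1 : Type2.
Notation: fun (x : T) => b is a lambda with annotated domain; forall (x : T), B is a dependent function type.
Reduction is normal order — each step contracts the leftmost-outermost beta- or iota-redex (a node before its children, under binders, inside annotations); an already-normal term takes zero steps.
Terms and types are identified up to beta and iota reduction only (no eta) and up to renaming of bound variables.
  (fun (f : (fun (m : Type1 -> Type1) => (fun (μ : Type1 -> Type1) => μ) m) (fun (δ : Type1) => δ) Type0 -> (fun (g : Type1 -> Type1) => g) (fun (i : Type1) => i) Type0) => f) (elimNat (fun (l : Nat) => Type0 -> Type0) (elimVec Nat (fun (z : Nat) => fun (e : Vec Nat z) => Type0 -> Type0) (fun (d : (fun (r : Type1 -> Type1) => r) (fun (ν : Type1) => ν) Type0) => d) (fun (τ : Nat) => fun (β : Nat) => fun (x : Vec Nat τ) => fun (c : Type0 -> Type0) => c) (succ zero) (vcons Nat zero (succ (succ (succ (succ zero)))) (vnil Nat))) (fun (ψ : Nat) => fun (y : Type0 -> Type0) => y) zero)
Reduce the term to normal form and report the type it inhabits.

normal form:
  fun (f : Type0) => f
inferred type:
  Type0 -> Type0
observation: the first redex contracted is a beta-redex; the normal form is reached in 10 normal-order steps.
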